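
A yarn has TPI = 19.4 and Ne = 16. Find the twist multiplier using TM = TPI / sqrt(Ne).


Formula: TM = TPI / sqrt(Ne)
Step 1: sqrt(Ne) = sqrt(16) = 4
Step 2: TM = 19.4 / 4 = 4.85

4.85 TM


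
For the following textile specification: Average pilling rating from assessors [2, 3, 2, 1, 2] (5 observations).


Formula: Mean = sum / count
Sum = 2 + 3 + 2 + 1 + 2 = 10
Mean = 10 / 5 = 2.0

2.0


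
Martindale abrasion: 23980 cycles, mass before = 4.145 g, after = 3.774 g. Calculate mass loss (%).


Formula: Mass loss% = ((m_before - m_after) / m_before) * 100
Step 1: Mass loss = 4.145 - 3.774 = 0.371 g
Step 2: Ratio = 0.371 / 4.145 = 0.0895054
Step 3: Mass loss% = 0.0895054 * 100 = 8.95054% ≈ 8.95%

8.95%


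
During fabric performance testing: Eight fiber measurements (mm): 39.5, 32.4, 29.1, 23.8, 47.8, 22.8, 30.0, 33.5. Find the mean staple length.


Formula: Mean = sum of lengths / count
Sum = 39.5 + 32.4 + 29.1 + 23.8 + 47.8 + 22.8 + 30.0 + 33.5
Sum = 258.9 mm
Mean = 258.9 / 8 = 32.36 mm

32.36 mm


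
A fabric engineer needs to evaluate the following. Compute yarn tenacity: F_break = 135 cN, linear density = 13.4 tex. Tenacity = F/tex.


Formula: Tenacity = Breaking force / Linear density
Tenacity = 135 cN / 13.4 tex
Tenacity = 10.07 cN/tex

10.07 cN/tex


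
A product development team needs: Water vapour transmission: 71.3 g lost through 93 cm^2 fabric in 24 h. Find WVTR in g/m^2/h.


Formula: WVTR = mass_loss / (area * time)
Step 1: Convert area: 93 cm^2 = 0.0093 m^2
Step 2: WVTR = 71.3 g / (0.0093 m^2 * 24 h)
Step 3: WVTR = 71.3 / 0.2232 = 319.4 g/m^2/h

319.4 g/m^2/h


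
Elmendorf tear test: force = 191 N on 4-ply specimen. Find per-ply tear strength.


Formula: Per-ply strength = Total force / Number of plies
Per-ply = 191 N / 4
Per-ply = 47.75 N

47.75 N


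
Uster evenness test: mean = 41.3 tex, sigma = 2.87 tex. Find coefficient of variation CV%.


Formula: CV% = (standard deviation / mean) * 100
Step 1: Ratio = 2.87 / 41.3 = 0.069492
Step 2: CV% = 0.069492 * 100 = 6.9492% ≈ 6.9%

6.9%


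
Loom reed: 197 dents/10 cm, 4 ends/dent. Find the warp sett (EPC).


Formula: EPC = (dents per 10 cm * ends per dent) / 10
Step 1: Total ends per 10 cm = 197 * 4 = 788
Step 2: EPC = 788 / 10 = 78.8 ends/cm

78.8 ends/cm


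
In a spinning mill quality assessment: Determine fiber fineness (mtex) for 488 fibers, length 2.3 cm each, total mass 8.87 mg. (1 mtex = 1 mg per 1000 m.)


Formula: fineness (mtex) = mass (mg) / total length (km) = (mass_mg / total_length_m) * 1000
Step 1: Convert fiber length: 2.3 cm = 0.023 m
Step 2: Total fiber length = 488 * 0.023 = 11.224 m
Step 3: Linear density = 8.87 mg / 11.224 m = 0.7903 mg/m
Step 4: fineness = 0.7903 * 1000 = 790.3 mtex

790.3 mtex


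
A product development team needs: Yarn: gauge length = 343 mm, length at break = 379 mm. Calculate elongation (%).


Formula: Elongation (%) = ((L_break - L0) / L0) * 100
Step 1: Extension = 379 - 343 = 36 mm
Step 2: Elongation = (36 / 343) * 100
Step 3: Elongation = 0.104956 * 100 = 10.4956% ≈ 10.5%

10.5%


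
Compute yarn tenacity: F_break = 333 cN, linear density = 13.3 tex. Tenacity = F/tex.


Formula: Tenacity = Breaking force / Linear density
Tenacity = 333 cN / 13.3 tex
Tenacity = 25.04 cN/tex

25.04 cN/tex


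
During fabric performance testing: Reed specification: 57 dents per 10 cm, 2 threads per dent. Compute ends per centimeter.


Formula: EPC = (dents per 10 cm * ends per dent) / 10
Step 1: Total ends per 10 cm = 57 * 2 = 114
Step 2: EPC = 114 / 10 = 11.4 ends/cm

11.4 ends/cm


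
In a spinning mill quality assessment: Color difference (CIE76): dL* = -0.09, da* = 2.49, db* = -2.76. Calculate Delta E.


Formula: Delta E = sqrt(dL*^2 + da*^2 + db*^2)
Step 1: dL*^2 = (-0.09)^2 = 0.0081
Step 2: da*^2 = 2.49^2 = 6.2001
Step 3: db*^2 = (-2.76)^2 = 7.6176
Step 4: Sum = 0.0081 + 6.2001 + 7.6176 = 13.8258
Step 5: Delta E = sqrt(13.8258) = 3.72

3.72 Delta E


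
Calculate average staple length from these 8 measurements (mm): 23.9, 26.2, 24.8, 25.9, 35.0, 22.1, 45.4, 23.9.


Formula: Mean = sum of lengths / count
Sum = 23.9 + 26.2 + 24.8 + 25.9 + 35.0 + 22.1 + 45.4 + 23.9
Sum = 227.2 mm
Mean = 227.2 / 8 = 28.40 mm

28.40 mm


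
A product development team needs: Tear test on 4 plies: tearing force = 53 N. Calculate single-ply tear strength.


Formula: Per-ply strength = Total force / Number of plies
Per-ply = 53 N / 4
Per-ply = 13.25 N

13.25 N


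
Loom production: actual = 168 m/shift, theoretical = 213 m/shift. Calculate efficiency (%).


Formula: Efficiency% = (Actual output / Theoretical output) * 100
Efficiency% = (168 / 213) * 100
Efficiency% = 0.788732 * 100 = 78.8732% ≈ 78.9%

78.9%


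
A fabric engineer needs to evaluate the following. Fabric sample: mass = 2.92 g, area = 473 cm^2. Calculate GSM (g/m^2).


Formula: GSM = mass_g / area_m2
Step 1: Convert area: 473 cm^2 = 473 / 10000 = 0.0473 m^2
Step 2: GSM = 2.92 g / 0.0473 m^2 = 61.7 g/m^2

61.7 g/m^2


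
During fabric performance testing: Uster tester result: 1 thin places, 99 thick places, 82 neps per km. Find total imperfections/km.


Formula: Total = thin places + thick places + neps
Total = 1 + 99 + 82
Total = 182 imperfections/km

182 imperfections/km


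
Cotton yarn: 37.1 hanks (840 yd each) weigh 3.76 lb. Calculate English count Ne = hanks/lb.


Formula: Ne = hanks / mass_lb
Substituting: Ne = 37.1 / 3.76
Ne = 9.9

9.9 Ne


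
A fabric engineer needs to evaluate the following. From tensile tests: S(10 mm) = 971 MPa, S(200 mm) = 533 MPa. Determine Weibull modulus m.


Formula: m = ln(L1/L2) / ln(S2/S1)
Step 1: ln(L1/L2) = ln(10/200) = -2.99573
Step 2: S2/S1 = 533/971 = 0.54892
Step 3: ln(S2/S1) = ln(0.54892) = -0.59980
Step 4: m = -2.99573 / -0.59980 = 4.99

4.99 (Weibull m)


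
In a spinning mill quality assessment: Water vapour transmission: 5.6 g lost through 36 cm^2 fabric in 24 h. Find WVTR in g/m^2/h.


Formula: WVTR = mass_loss / (area * time)
Step 1: Convert area: 36 cm^2 = 0.0036 m^2
Step 2: WVTR = 5.6 g / (0.0036 m^2 * 24 h)
Step 3: WVTR = 5.6 / 0.0864 = 64.8 g/m^2/h

64.8 g/m^2/h


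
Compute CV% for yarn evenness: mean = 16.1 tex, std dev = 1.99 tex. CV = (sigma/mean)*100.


Formula: CV% = (standard deviation / mean) * 100
Step 1: Ratio = 1.99 / 16.1 = 0.123602
Step 2: CV% = 0.123602 * 100 = 12.3602% ≈ 12.4%

12.4%


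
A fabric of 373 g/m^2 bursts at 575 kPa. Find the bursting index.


Formula: Bursting Index = Bursting Strength / Fabric GSM
BI = 575 kPa / 373 g/m^2
BI = 1.542 kPa/(g/m^2)

1.542 kPa/(g/m^2)


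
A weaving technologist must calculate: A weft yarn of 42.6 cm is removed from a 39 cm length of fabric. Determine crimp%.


Formula: Crimp% = ((L_yarn - L_fabric) / L_fabric) * 100
Step 1: Extension = 42.6 - 39 = 3.6 cm
Step 2: Crimp% = (3.6 / 39) * 100
Step 3: Crimp% = 0.092308 * 100 = 9.2308% ≈ 9.2%

9.2%


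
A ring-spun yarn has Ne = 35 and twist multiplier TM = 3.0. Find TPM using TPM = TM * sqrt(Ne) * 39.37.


Formula: TPM = TM * sqrt(Ne) * 39.37
Step 1: sqrt(Ne) = sqrt(35) = 5.9161
Step 2: TM * sqrt(Ne) = 3.0 * 5.9161 = 17.7483
Step 3: TPM = 17.7483 * 39.37 = 699 twists/m

699 twists/m


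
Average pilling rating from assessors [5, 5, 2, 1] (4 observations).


Formula: Mean = sum / count
Sum = 5 + 5 + 2 + 1 = 13
Mean = 13 / 4 = 3.3

3.3


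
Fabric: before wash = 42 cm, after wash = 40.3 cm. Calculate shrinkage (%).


Formula: Shrinkage% = ((L_before - L_after) / L_before) * 100
Step 1: Shrinkage = 42 - 40.3 = 1.7 cm
Step 2: Shrinkage% = (1.7 / 42) * 100
Step 3: Shrinkage% = 0.040476 * 100 = 4.0476% ≈ 4.0%

4.0%


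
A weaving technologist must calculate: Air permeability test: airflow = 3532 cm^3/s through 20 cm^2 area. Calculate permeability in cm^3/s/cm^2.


Formula: Air Permeability = Airflow / Test Area
AP = 3532 cm^3/s / 20 cm^2
AP = 176.6 cm^3/s/cm^2

176.6 cm^3/s/cm^2


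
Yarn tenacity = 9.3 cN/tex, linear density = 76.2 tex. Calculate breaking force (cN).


Formula: Breaking force = Tenacity * Linear density
F = 9.3 cN/tex * 76.2 tex
F = 708.66 cN

708.66 cN


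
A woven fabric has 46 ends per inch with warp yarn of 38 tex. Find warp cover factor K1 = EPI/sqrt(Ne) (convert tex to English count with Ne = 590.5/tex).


Formula: K1 = EPI / sqrt(Ne), with Ne = 590.5 / tex_warp
Step 1: Ne = 590.5 / 38 = 15.539
Step 2: sqrt(Ne) = sqrt(15.539) = 3.942
Step 3: K1 = 46 / 3.942 = 11.7

11.7


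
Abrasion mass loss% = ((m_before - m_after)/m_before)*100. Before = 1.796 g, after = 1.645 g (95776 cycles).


Formula: Mass loss% = ((m_before - m_after) / m_before) * 100
Step 1: Mass loss = 1.796 - 1.645 = 0.151 g
Step 2: Ratio = 0.151 / 1.796 = 0.0840757
Step 3: Mass loss% = 0.0840757 * 100 = 8.40757% ≈ 8.41%

8.41%


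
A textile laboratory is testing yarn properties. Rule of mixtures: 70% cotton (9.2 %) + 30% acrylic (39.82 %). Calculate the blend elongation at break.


Formula: Blend property = (fraction_A * property_A) + (fraction_B * property_B)
Step 1: Contribution A = 70/100 * 9.2 % = 6.44 %
Step 2: Contribution B = 30/100 * 39.82 % = 11.946 %
Step 3: Blend elongation at break = 6.44 + 11.946 = 18.386 %

18.386 %


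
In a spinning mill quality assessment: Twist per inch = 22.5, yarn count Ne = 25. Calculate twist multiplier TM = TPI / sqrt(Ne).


Formula: TM = TPI / sqrt(Ne)
Step 1: sqrt(Ne) = sqrt(25) = 5
Step 2: TM = 22.5 / 5 = 4.50

4.50 TM


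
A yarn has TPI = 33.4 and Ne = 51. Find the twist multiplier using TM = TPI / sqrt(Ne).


Formula: TM = TPI / sqrt(Ne)
Step 1: sqrt(Ne) = sqrt(51) = 7.1414
Step 2: TM = 33.4 / 7.1414 = 4.68

4.68 TM


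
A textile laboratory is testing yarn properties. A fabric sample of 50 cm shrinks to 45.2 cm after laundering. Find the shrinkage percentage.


Formula: Shrinkage% = ((L_before - L_after) / L_before) * 100
Step 1: Shrinkage = 50 - 45.2 = 4.8 cm
Step 2: Shrinkage% = (4.8 / 50) * 100
Step 3: Shrinkage% = 0.096 * 100 = 9.6%

9.6%


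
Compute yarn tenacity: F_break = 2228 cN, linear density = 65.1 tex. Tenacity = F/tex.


Formula: Tenacity = Breaking force / Linear density
Tenacity = 2228 cN / 65.1 tex
Tenacity = 34.22 cN/tex

34.22 cN/tex


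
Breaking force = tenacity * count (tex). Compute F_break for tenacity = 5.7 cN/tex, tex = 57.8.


Formula: Breaking force = Tenacity * Linear density
F = 5.7 cN/tex * 57.8 tex
F = 329.46 cN

329.46 cN


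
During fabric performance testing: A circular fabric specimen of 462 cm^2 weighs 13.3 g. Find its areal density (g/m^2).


Formula: GSM = mass_g / area_m2
Step 1: Convert area: 462 cm^2 = 462 / 10000 = 0.0462 m^2
Step 2: GSM = 13.3 g / 0.0462 m^2 = 287.9 g/m^2

287.9 g/m^2


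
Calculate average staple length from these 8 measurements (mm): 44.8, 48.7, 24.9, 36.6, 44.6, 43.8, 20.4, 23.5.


Formula: Mean = sum of lengths / count
Sum = 44.8 + 48.7 + 24.9 + 36.6 + 44.6 + 43.8 + 20.4 + 23.5
Sum = 287.3 mm
Mean = 287.3 / 8 = 35.91 mm

35.91 mm


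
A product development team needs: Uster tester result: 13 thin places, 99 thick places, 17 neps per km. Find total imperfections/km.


Formula: Total = thin places + thick places + neps
Total = 13 + 99 + 17
Total = 129 imperfections/km

129 imperfections/km


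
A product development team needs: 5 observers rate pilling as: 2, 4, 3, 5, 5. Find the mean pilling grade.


Formula: Mean = sum / count
Sum = 2 + 4 + 3 + 5 + 5 = 19
Mean = 19 / 5 = 3.8

3.8


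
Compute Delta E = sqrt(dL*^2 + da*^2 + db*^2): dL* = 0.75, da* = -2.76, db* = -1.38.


Formula: Delta E = sqrt(dL*^2 + da*^2 + db*^2)
Step 1: dL*^2 = 0.75^2 = 0.5625
Step 2: da*^2 = (-2.76)^2 = 7.6176
Step 3: db*^2 = (-1.38)^2 = 1.9044
Step 4: Sum = 0.5625 + 7.6176 + 1.9044 = 10.0845
Step 5: Delta E = sqrt(10.0845) = 3.18

3.18 Delta E


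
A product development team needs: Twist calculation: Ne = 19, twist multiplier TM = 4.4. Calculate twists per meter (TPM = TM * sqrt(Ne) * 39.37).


Formula: TPM = TM * sqrt(Ne) * 39.37
Step 1: sqrt(Ne) = sqrt(19) = 4.3589
Step 2: TM * sqrt(Ne) = 4.4 * 4.3589 = 19.1792
Step 3: TPM = 19.1792 * 39.37 = 755 twists/m

755 twists/m


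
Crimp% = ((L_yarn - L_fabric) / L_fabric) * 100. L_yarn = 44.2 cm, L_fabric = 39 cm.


Formula: Crimp% = ((L_yarn - L_fabric) / L_fabric) * 100
Step 1: Extension = 44.2 - 39 = 5.2 cm
Step 2: Crimp% = (5.2 / 39) * 100
Step 3: Crimp% = 0.133333 * 100 = 13.3333% ≈ 13.3%

13.3%


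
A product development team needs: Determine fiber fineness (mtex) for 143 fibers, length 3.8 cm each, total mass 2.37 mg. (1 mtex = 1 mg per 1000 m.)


Formula: fineness (mtex) = mass (mg) / total length (km) = (mass_mg / total_length_m) * 1000
Step 1: Convert fiber length: 3.8 cm = 0.038 m
Step 2: Total fiber length = 143 * 0.038 = 5.434 m
Step 3: Linear density = 2.37 mg / 5.434 m = 0.4361 mg/m
Step 4: fineness = 0.4361 * 1000 = 436.1 mtex

436.1 mtex


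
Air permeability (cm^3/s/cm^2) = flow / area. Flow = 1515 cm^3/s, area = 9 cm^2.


Formula: Air Permeability = Airflow / Test Area
AP = 1515 cm^3/s / 9 cm^2
AP = 168.3 cm^3/s/cm^2

168.3 cm^3/s/cm^2


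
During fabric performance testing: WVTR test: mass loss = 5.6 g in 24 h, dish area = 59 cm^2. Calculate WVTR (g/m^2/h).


Formula: WVTR = mass_loss / (area * time)
Step 1: Convert area: 59 cm^2 = 0.0059 m^2
Step 2: WVTR = 5.6 g / (0.0059 m^2 * 24 h)
Step 3: WVTR = 5.6 / 0.1416 = 39.5 g/m^2/h

39.5 g/m^2/h


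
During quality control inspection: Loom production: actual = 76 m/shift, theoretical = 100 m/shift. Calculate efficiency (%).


Formula: Efficiency% = (Actual output / Theoretical output) * 100
Efficiency% = (76 / 100) * 100
Efficiency% = 0.76 * 100 = 76.0%

76.0%


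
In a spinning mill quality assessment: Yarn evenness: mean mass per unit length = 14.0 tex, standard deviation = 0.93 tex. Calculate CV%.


Formula: CV% = (standard deviation / mean) * 100
Step 1: Ratio = 0.93 / 14.0 = 0.066429
Step 2: CV% = 0.066429 * 100 = 6.6429% ≈ 6.6%

6.6%


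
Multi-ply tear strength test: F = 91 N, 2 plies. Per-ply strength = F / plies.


Formula: Per-ply strength = Total force / Number of plies
Per-ply = 91 N / 2
Per-ply = 45.5 N

45.5 N


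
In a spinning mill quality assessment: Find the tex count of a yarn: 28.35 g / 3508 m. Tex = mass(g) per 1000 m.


Formula: Tex = (mass_g / length_m) * 1000
Substituting: Tex = (28.35 / 3508) * 1000
Intermediate: 28.35 / 3508 = 0.00808153 g/m
Tex = 0.00808153 * 1000 = 8.08 tex

8.08 tex


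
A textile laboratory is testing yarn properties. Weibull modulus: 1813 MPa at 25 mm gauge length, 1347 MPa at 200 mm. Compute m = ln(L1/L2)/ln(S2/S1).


Formula: m = ln(L1/L2) / ln(S2/S1)
Step 1: ln(L1/L2) = ln(25/200) = -2.07944
Step 2: S2/S1 = 1347/1813 = 0.74297
Step 3: ln(S2/S1) = ln(0.74297) = -0.29710
Step 4: m = -2.07944 / -0.29710 = 7.00

7.00 (Weibull m)


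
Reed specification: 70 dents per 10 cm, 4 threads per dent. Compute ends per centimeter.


Formula: EPC = (dents per 10 cm * ends per dent) / 10
Step 1: Total ends per 10 cm = 70 * 4 = 280
Step 2: EPC = 280 / 10 = 28.0 ends/cm

28.0 ends/cm


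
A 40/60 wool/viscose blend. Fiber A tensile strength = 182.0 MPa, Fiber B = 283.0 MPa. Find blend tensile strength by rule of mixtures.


Formula: Blend property = (fraction_A * property_A) + (fraction_B * property_B)
Step 1: Contribution A = 40/100 * 182.0 MPa = 72.8 MPa
Step 2: Contribution B = 60/100 * 283.0 MPa = 169.8 MPa
Step 3: Blend tensile strength = 72.8 + 169.8 = 242.6 MPa

242.6 MPa


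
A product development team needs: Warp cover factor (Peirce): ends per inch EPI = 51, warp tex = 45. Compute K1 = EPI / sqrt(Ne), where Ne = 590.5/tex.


Formula: K1 = EPI / sqrt(Ne), with Ne = 590.5 / tex_warp
Step 1: Ne = 590.5 / 45 = 13.122
Step 2: sqrt(Ne) = sqrt(13.122) = 3.6224
Step 3: K1 = 51 / 3.6224 = 14.1

14.1


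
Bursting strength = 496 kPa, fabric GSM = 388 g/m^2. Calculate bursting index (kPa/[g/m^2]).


Formula: Bursting Index = Bursting Strength / Fabric GSM
BI = 496 kPa / 388 g/m^2
BI = 1.278 kPa/(g/m^2)

1.278 kPa/(g/m^2)


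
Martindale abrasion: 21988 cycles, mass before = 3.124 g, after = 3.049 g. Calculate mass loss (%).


Formula: Mass loss% = ((m_before - m_after) / m_before) * 100
Step 1: Mass loss = 3.124 - 3.049 = 0.075 g
Step 2: Ratio = 0.075 / 3.124 = 0.0240077
Step 3: Mass loss% = 0.0240077 * 100 = 2.40077% ≈ 2.40%

2.40%


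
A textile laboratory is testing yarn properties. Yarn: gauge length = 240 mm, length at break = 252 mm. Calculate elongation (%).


Formula: Elongation (%) = ((L_break - L0) / L0) * 100
Step 1: Extension = 252 - 240 = 12 mm
Step 2: Elongation = (12 / 240) * 100
Step 3: Elongation = 0.05 * 100 = 5.0%

5.0%


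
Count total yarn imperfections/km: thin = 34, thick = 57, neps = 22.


Formula: Total = thin places + thick places + neps
Total = 34 + 57 + 22
Total = 113 imperfections/km

113 imperfections/km


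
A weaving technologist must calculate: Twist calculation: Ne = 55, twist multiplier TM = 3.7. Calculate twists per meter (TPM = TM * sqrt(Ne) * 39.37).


Formula: TPM = TM * sqrt(Ne) * 39.37
Step 1: sqrt(Ne) = sqrt(55) = 7.4162
Step 2: TM * sqrt(Ne) = 3.7 * 7.4162 = 27.4399
Step 3: TPM = 27.4399 * 39.37 = 1080 twists/m

1080 twists/m


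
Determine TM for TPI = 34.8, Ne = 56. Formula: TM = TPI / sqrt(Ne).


Formula: TM = TPI / sqrt(Ne)
Step 1: sqrt(Ne) = sqrt(56) = 7.4833
Step 2: TM = 34.8 / 7.4833 = 4.65

4.65 TM


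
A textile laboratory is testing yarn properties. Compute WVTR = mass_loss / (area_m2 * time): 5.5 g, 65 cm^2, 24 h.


Formula: WVTR = mass_loss / (area * time)
Step 1: Convert area: 65 cm^2 = 0.0065 m^2
Step 2: WVTR = 5.5 g / (0.0065 m^2 * 24 h)
Step 3: WVTR = 5.5 / 0.156 = 35.3 g/m^2/h

35.3 g/m^2/h


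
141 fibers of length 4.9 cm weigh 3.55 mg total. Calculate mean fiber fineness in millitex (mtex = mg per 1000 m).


Formula: fineness (mtex) = mass (mg) / total length (km) = (mass_mg / total_length_m) * 1000
Step 1: Convert fiber length: 4.9 cm = 0.049 m
Step 2: Total fiber length = 141 * 0.049 = 6.909 m
Step 3: Linear density = 3.55 mg / 6.909 m = 0.5138 mg/m
Step 4: fineness = 0.5138 * 1000 = 513.8 mtex

513.8 mtex


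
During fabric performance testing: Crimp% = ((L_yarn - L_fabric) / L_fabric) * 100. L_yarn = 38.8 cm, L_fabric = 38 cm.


Formula: Crimp% = ((L_yarn - L_fabric) / L_fabric) * 100
Step 1: Extension = 38.8 - 38 = 0.8 cm
Step 2: Crimp% = (0.8 / 38) * 100
Step 3: Crimp% = 0.021053 * 100 = 2.1053% ≈ 2.1%

2.1%


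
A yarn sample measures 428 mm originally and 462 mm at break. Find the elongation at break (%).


Formula: Elongation (%) = ((L_break - L0) / L0) * 100
Step 1: Extension = 462 - 428 = 34 mm
Step 2: Elongation = (34 / 428) * 100
Step 3: Elongation = 0.079439 * 100 = 7.9439% ≈ 7.9%

7.9%


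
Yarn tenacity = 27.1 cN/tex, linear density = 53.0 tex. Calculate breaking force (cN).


Formula: Breaking force = Tenacity * Linear density
F = 27.1 cN/tex * 53.0 tex
F = 1436.30 cN

1436.30 cN


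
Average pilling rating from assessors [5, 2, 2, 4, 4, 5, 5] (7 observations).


Formula: Mean = sum / count
Sum = 5 + 2 + 2 + 4 + 4 + 5 + 5 = 27
Mean = 27 / 7 = 3.9

3.9


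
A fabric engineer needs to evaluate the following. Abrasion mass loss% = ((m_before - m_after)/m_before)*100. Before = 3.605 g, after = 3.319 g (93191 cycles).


Formula: Mass loss% = ((m_before - m_after) / m_before) * 100
Step 1: Mass loss = 3.605 - 3.319 = 0.286 g
Step 2: Ratio = 0.286 / 3.605 = 0.0793343
Step 3: Mass loss% = 0.0793343 * 100 = 7.93343% ≈ 7.93%

7.93%


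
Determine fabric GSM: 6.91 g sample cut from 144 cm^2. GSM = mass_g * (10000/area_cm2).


Formula: GSM = mass_g / area_m2
Step 1: Convert area: 144 cm^2 = 144 / 10000 = 0.0144 m^2
Step 2: GSM = 6.91 g / 0.0144 m^2 = 479.9 g/m^2

479.9 g/m^2


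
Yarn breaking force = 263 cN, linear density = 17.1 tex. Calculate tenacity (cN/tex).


Formula: Tenacity = Breaking force / Linear density
Tenacity = 263 cN / 17.1 tex
Tenacity = 15.38 cN/tex

15.38 cN/tex


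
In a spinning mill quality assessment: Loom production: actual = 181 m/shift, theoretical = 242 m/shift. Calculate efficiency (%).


Formula: Efficiency% = (Actual output / Theoretical output) * 100
Efficiency% = (181 / 242) * 100
Efficiency% = 0.747934 * 100 = 74.7934% ≈ 74.8%

74.8%


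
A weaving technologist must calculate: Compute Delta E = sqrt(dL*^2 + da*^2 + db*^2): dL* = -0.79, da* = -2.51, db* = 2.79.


Formula: Delta E = sqrt(dL*^2 + da*^2 + db*^2)
Step 1: dL*^2 = (-0.79)^2 = 0.6241
Step 2: da*^2 = (-2.51)^2 = 6.3001
Step 3: db*^2 = 2.79^2 = 7.7841
Step 4: Sum = 0.6241 + 6.3001 + 7.7841 = 14.7083
Step 5: Delta E = sqrt(14.7083) = 3.84

3.84 Delta E


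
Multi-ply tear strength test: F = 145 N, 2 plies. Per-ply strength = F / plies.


Formula: Per-ply strength = Total force / Number of plies
Per-ply = 145 N / 2
Per-ply = 72.5 N

72.5 N


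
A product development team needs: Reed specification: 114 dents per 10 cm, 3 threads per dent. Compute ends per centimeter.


Formula: EPC = (dents per 10 cm * ends per dent) / 10
Step 1: Total ends per 10 cm = 114 * 3 = 342
Step 2: EPC = 342 / 10 = 34.2 ends/cm

34.2 ends/cm


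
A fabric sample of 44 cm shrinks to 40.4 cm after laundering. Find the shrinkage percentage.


Formula: Shrinkage% = ((L_before - L_after) / L_before) * 100
Step 1: Shrinkage = 44 - 40.4 = 3.6 cm
Step 2: Shrinkage% = (3.6 / 44) * 100
Step 3: Shrinkage% = 0.081818 * 100 = 8.1818% ≈ 8.2%

8.2%


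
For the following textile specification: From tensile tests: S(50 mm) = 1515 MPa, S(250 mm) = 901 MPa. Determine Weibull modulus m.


Formula: m = ln(L1/L2) / ln(S2/S1)
Step 1: ln(L1/L2) = ln(50/250) = -1.60944
Step 2: S2/S1 = 901/1515 = 0.59472
Step 3: ln(S2/S1) = ln(0.59472) = -0.51966
Step 4: m = -1.60944 / -0.51966 = 3.10

3.10 (Weibull m)


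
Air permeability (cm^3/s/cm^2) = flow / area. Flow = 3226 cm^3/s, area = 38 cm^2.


Formula: Air Permeability = Airflow / Test Area
AP = 3226 cm^3/s / 38 cm^2
AP = 84.9 cm^3/s/cm^2

84.9 cm^3/s/cm^2


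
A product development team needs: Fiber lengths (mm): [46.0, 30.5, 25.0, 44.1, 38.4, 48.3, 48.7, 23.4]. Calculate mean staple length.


Formula: Mean = sum of lengths / count
Sum = 46.0 + 30.5 + 25.0 + 44.1 + 38.4 + 48.3 + 48.7 + 23.4
Sum = 304.4 mm
Mean = 304.4 / 8 = 38.05 mm

38.05 mm


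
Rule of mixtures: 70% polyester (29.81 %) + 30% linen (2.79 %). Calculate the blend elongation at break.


Formula: Blend property = (fraction_A * property_A) + (fraction_B * property_B)
Step 1: Contribution A = 70/100 * 29.81 % = 20.867 %
Step 2: Contribution B = 30/100 * 2.79 % = 0.837 %
Step 3: Blend elongation at break = 20.867 + 0.837 = 21.704 %

21.704 %


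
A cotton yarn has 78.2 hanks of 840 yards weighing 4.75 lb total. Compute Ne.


Formula: Ne = hanks / mass_lb
Substituting: Ne = 78.2 / 4.75
Ne = 16.5

16.5 Ne


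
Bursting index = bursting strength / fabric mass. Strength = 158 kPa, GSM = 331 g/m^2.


Formula: Bursting Index = Bursting Strength / Fabric GSM
BI = 158 kPa / 331 g/m^2
BI = 0.477 kPa/(g/m^2)

0.477 kPa/(g/m^2)


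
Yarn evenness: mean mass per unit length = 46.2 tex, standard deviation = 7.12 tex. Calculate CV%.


Formula: CV% = (standard deviation / mean) * 100
Step 1: Ratio = 7.12 / 46.2 = 0.154113
Step 2: CV% = 0.154113 * 100 = 15.4113% ≈ 15.4%

15.4%


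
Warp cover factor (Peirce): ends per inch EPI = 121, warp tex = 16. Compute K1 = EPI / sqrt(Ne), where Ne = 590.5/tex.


Formula: K1 = EPI / sqrt(Ne), with Ne = 590.5 / tex_warp
Step 1: Ne = 590.5 / 16 = 36.906
Step 2: sqrt(Ne) = sqrt(36.906) = 6.075
Step 3: K1 = 121 / 6.075 = 19.9

19.9


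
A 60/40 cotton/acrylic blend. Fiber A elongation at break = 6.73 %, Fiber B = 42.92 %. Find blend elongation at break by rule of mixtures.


Formula: Blend property = (fraction_A * property_A) + (fraction_B * property_B)
Step 1: Contribution A = 60/100 * 6.73 % = 4.038 %
Step 2: Contribution B = 40/100 * 42.92 % = 17.168 %
Step 3: Blend elongation at break = 4.038 + 17.168 = 21.206 %

21.206 %


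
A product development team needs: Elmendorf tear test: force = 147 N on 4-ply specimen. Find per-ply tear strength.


Formula: Per-ply strength = Total force / Number of plies
Per-ply = 147 N / 4
Per-ply = 36.75 N

36.75 N


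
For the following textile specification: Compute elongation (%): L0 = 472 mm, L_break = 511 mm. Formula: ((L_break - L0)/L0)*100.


Formula: Elongation (%) = ((L_break - L0) / L0) * 100
Step 1: Extension = 511 - 472 = 39 mm
Step 2: Elongation = (39 / 472) * 100
Step 3: Elongation = 0.082627 * 100 = 8.2627% ≈ 8.3%

8.3%


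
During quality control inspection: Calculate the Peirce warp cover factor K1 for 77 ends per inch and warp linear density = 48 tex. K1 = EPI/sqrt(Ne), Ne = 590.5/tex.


Formula: K1 = EPI / sqrt(Ne), with Ne = 590.5 / tex_warp
Step 1: Ne = 590.5 / 48 = 12.302
Step 2: sqrt(Ne) = sqrt(12.302) = 3.5074
Step 3: K1 = 77 / 3.5074 = 22.0

22.0


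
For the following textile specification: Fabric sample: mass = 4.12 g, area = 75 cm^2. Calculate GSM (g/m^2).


Formula: GSM = mass_g / area_m2
Step 1: Convert area: 75 cm^2 = 75 / 10000 = 0.0075 m^2
Step 2: GSM = 4.12 g / 0.0075 m^2 = 549.3 g/m^2

549.3 g/m^2


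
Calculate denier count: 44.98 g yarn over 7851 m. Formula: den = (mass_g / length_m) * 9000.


Formula: den = (mass_g / length_m) * 9000
Substituting: den = (44.98 / 7851) * 9000
Intermediate: 44.98 / 7851 = 0.00572921 g/m
den = 0.00572921 * 9000 = 51.6 denier

51.6 denier


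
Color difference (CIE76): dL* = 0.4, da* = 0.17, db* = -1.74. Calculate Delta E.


Formula: Delta E = sqrt(dL*^2 + da*^2 + db*^2)
Step 1: dL*^2 = 0.4^2 = 0.16
Step 2: da*^2 = 0.17^2 = 0.0289
Step 3: db*^2 = (-1.74)^2 = 3.0276
Step 4: Sum = 0.16 + 0.0289 + 3.0276 = 3.2165
Step 5: Delta E = sqrt(3.2165) = 1.79

1.79 Delta E


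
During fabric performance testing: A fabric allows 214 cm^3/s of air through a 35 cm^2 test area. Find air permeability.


Formula: Air Permeability = Airflow / Test Area
AP = 214 cm^3/s / 35 cm^2
AP = 6.1 cm^3/s/cm^2

6.1 cm^3/s/cm^2


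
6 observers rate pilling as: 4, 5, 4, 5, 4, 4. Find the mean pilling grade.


Formula: Mean = sum / count
Sum = 4 + 5 + 4 + 5 + 4 + 4 = 26
Mean = 26 / 6 = 4.3

4.3


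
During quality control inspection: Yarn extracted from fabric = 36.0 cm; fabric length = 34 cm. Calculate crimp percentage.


Formula: Crimp% = ((L_yarn - L_fabric) / L_fabric) * 100
Step 1: Extension = 36.0 - 34 = 2.0 cm
Step 2: Crimp% = (2.0 / 34) * 100
Step 3: Crimp% = 0.058824 * 100 = 5.8824% ≈ 5.9%

5.9%


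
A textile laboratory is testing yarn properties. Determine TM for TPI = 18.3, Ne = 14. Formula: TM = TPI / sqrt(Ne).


Formula: TM = TPI / sqrt(Ne)
Step 1: sqrt(Ne) = sqrt(14) = 3.7417
Step 2: TM = 18.3 / 3.7417 = 4.89

4.89 TM


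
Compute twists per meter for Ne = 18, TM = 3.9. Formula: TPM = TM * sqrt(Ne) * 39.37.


Formula: TPM = TM * sqrt(Ne) * 39.37
Step 1: sqrt(Ne) = sqrt(18) = 4.2426
Step 2: TM * sqrt(Ne) = 3.9 * 4.2426 = 16.5461
Step 3: TPM = 16.5461 * 39.37 = 651 twists/m

651 twists/m


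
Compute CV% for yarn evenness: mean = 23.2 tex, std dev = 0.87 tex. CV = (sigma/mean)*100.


Formula: CV% = (standard deviation / mean) * 100
Step 1: Ratio = 0.87 / 23.2 = 0.0375
Step 2: CV% = 0.0375 * 100 = 3.75% ≈ 3.8%

3.8%


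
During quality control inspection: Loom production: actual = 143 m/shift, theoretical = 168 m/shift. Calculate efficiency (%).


Formula: Efficiency% = (Actual output / Theoretical output) * 100
Efficiency% = (143 / 168) * 100
Efficiency% = 0.85119 * 100 = 85.119% ≈ 85.1%

85.1%


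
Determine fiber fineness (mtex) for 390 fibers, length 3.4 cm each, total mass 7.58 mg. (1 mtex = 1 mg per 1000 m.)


Formula: fineness (mtex) = mass (mg) / total length (km) = (mass_mg / total_length_m) * 1000
Step 1: Convert fiber length: 3.4 cm = 0.034 m
Step 2: Total fiber length = 390 * 0.034 = 13.26 m
Step 3: Linear density = 7.58 mg / 13.26 m = 0.5716 mg/m
Step 4: fineness = 0.5716 * 1000 = 571.6 mtex

571.6 mtex


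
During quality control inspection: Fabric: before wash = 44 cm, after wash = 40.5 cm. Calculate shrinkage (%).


Formula: Shrinkage% = ((L_before - L_after) / L_before) * 100
Step 1: Shrinkage = 44 - 40.5 = 3.5 cm
Step 2: Shrinkage% = (3.5 / 44) * 100
Step 3: Shrinkage% = 0.079545 * 100 = 7.9545% ≈ 8.0%

8.0%


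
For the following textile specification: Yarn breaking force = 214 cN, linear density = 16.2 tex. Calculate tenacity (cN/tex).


Formula: Tenacity = Breaking force / Linear density
Tenacity = 214 cN / 16.2 tex
Tenacity = 13.21 cN/tex

13.21 cN/tex


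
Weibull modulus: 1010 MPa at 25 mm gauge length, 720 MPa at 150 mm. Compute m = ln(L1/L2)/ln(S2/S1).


Formula: m = ln(L1/L2) / ln(S2/S1)
Step 1: ln(L1/L2) = ln(25/150) = -1.79176
Step 2: S2/S1 = 720/1010 = 0.71287
Step 3: ln(S2/S1) = ln(0.71287) = -0.33846
Step 4: m = -1.79176 / -0.33846 = 5.29

5.29 (Weibull m)


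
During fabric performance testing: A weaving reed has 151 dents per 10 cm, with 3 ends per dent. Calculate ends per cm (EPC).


Formula: EPC = (dents per 10 cm * ends per dent) / 10
Step 1: Total ends per 10 cm = 151 * 3 = 453
Step 2: EPC = 453 / 10 = 45.3 ends/cm

45.3 ends/cm


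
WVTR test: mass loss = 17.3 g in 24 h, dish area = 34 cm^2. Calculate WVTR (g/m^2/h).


Formula: WVTR = mass_loss / (area * time)
Step 1: Convert area: 34 cm^2 = 0.0034 m^2
Step 2: WVTR = 17.3 g / (0.0034 m^2 * 24 h)
Step 3: WVTR = 17.3 / 0.0816 = 212.0 g/m^2/h

212.0 g/m^2/h


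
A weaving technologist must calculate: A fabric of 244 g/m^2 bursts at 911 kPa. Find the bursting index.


Formula: Bursting Index = Bursting Strength / Fabric GSM
BI = 911 kPa / 244 g/m^2
BI = 3.734 kPa/(g/m^2)

3.734 kPa/(g/m^2)


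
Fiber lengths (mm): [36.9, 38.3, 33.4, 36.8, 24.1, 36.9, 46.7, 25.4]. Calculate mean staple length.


Formula: Mean = sum of lengths / count
Sum = 36.9 + 38.3 + 33.4 + 36.8 + 24.1 + 36.9 + 46.7 + 25.4
Sum = 278.5 mm
Mean = 278.5 / 8 = 34.81 mm

34.81 mm


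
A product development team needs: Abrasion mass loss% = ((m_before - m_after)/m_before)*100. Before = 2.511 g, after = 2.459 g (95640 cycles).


Formula: Mass loss% = ((m_before - m_after) / m_before) * 100
Step 1: Mass loss = 2.511 - 2.459 = 0.052 g
Step 2: Ratio = 0.052 / 2.511 = 0.0207089
Step 3: Mass loss% = 0.0207089 * 100 = 2.07089% ≈ 2.07%

2.07%


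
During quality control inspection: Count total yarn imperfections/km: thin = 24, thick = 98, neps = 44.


Formula: Total = thin places + thick places + neps
Total = 24 + 98 + 44
Total = 166 imperfections/km

166 imperfections/km


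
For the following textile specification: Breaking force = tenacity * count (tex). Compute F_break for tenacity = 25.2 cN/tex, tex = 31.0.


Formula: Breaking force = Tenacity * Linear density
F = 25.2 cN/tex * 31.0 tex
F = 781.20 cN

781.20 cN


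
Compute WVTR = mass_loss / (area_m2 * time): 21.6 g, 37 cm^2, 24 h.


Formula: WVTR = mass_loss / (area * time)
Step 1: Convert area: 37 cm^2 = 0.0037 m^2
Step 2: WVTR = 21.6 g / (0.0037 m^2 * 24 h)
Step 3: WVTR = 21.6 / 0.0888 = 243.2 g/m^2/h

243.2 g/m^2/h


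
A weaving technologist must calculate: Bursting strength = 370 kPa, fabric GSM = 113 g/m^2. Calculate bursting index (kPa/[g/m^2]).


Formula: Bursting Index = Bursting Strength / Fabric GSM
BI = 370 kPa / 113 g/m^2
BI = 3.274 kPa/(g/m^2)

3.274 kPa/(g/m^2)


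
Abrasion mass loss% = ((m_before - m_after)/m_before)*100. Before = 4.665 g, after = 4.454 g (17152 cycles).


Formula: Mass loss% = ((m_before - m_after) / m_before) * 100
Step 1: Mass loss = 4.665 - 4.454 = 0.211 g
Step 2: Ratio = 0.211 / 4.665 = 0.0452304
Step 3: Mass loss% = 0.0452304 * 100 = 4.52304% ≈ 4.52%

4.52%


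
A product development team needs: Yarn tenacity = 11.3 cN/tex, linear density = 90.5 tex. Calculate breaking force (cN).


Formula: Breaking force = Tenacity * Linear density
F = 11.3 cN/tex * 90.5 tex
F = 1022.65 cN

1022.65 cN


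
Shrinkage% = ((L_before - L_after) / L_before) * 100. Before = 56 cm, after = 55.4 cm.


Formula: Shrinkage% = ((L_before - L_after) / L_before) * 100
Step 1: Shrinkage = 56 - 55.4 = 0.6 cm
Step 2: Shrinkage% = (0.6 / 56) * 100
Step 3: Shrinkage% = 0.010714 * 100 = 1.0714% ≈ 1.1%

1.1%


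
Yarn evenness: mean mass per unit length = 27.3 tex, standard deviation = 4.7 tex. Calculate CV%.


Formula: CV% = (standard deviation / mean) * 100
Step 1: Ratio = 4.7 / 27.3 = 0.172161
Step 2: CV% = 0.172161 * 100 = 17.2161% ≈ 17.2%

17.2%


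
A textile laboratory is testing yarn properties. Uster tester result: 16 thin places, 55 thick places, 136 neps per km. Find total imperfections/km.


Formula: Total = thin places + thick places + neps
Total = 16 + 55 + 136
Total = 207 imperfections/km

207 imperfections/km


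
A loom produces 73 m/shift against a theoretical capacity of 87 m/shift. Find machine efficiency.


Formula: Efficiency% = (Actual output / Theoretical output) * 100
Efficiency% = (73 / 87) * 100
Efficiency% = 0.83908 * 100 = 83.908% ≈ 83.9%

83.9%


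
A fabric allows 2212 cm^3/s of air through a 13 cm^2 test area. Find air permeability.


Formula: Air Permeability = Airflow / Test Area
AP = 2212 cm^3/s / 13 cm^2
AP = 170.2 cm^3/s/cm^2

170.2 cm^3/s/cm^2


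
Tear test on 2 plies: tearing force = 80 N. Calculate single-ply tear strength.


Formula: Per-ply strength = Total force / Number of plies
Per-ply = 80 N / 2
Per-ply = 40 N

40 N


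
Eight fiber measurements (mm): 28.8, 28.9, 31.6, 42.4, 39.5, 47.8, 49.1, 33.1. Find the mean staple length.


Formula: Mean = sum of lengths / count
Sum = 28.8 + 28.9 + 31.6 + 42.4 + 39.5 + 47.8 + 49.1 + 33.1
Sum = 301.2 mm
Mean = 301.2 / 8 = 37.65 mm

37.65 mm


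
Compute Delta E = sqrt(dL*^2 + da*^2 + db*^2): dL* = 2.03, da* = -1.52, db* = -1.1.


Formula: Delta E = sqrt(dL*^2 + da*^2 + db*^2)
Step 1: dL*^2 = 2.03^2 = 4.1209
Step 2: da*^2 = (-1.52)^2 = 2.3104
Step 3: db*^2 = (-1.1)^2 = 1.21
Step 4: Sum = 4.1209 + 2.3104 + 1.21 = 7.6413
Step 5: Delta E = sqrt(7.6413) = 2.76

2.76 Delta E


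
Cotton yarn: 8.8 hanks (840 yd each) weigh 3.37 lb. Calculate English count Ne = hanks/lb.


Formula: Ne = hanks / mass_lb
Substituting: Ne = 8.8 / 3.37
Ne = 2.6

2.6 Ne


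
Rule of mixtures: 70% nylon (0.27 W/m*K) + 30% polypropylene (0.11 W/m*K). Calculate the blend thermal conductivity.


Formula: Blend property = (fraction_A * property_A) + (fraction_B * property_B)
Step 1: Contribution A = 70/100 * 0.27 W/m*K = 0.189 W/m*K
Step 2: Contribution B = 30/100 * 0.11 W/m*K = 0.033 W/m*K
Step 3: Blend thermal conductivity = 0.189 + 0.033 = 0.222 W/m*K

0.222 W/m*K


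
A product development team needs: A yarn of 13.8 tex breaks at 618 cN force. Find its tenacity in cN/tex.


Formula: Tenacity = Breaking force / Linear density
Tenacity = 618 cN / 13.8 tex
Tenacity = 44.78 cN/tex

44.78 cN/tex


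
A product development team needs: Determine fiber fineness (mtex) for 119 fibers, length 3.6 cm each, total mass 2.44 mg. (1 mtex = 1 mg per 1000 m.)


Formula: fineness (mtex) = mass (mg) / total length (km) = (mass_mg / total_length_m) * 1000
Step 1: Convert fiber length: 3.6 cm = 0.036 m
Step 2: Total fiber length = 119 * 0.036 = 4.284 m
Step 3: Linear density = 2.44 mg / 4.284 m = 0.5696 mg/m
Step 4: fineness = 0.5696 * 1000 = 569.6 mtex

569.6 mtex


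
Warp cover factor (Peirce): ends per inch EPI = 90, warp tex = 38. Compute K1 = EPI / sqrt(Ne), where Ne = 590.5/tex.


Formula: K1 = EPI / sqrt(Ne), with Ne = 590.5 / tex_warp
Step 1: Ne = 590.5 / 38 = 15.539
Step 2: sqrt(Ne) = sqrt(15.539) = 3.942
Step 3: K1 = 90 / 3.942 = 22.8

22.8


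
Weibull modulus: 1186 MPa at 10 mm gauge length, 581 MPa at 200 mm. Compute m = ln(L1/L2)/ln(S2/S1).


Formula: m = ln(L1/L2) / ln(S2/S1)
Step 1: ln(L1/L2) = ln(10/200) = -2.99573
Step 2: S2/S1 = 581/1186 = 0.48988
Step 3: ln(S2/S1) = ln(0.48988) = -0.71359
Step 4: m = -2.99573 / -0.71359 = 4.20

4.20 (Weibull m)


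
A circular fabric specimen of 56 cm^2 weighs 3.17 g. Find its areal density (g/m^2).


Formula: GSM = mass_g / area_m2
Step 1: Convert area: 56 cm^2 = 56 / 10000 = 0.0056 m^2
Step 2: GSM = 3.17 g / 0.0056 m^2 = 566.1 g/m^2

566.1 g/m^2


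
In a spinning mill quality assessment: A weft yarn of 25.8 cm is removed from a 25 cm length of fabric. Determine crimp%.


Formula: Crimp% = ((L_yarn - L_fabric) / L_fabric) * 100
Step 1: Extension = 25.8 - 25 = 0.8 cm
Step 2: Crimp% = (0.8 / 25) * 100
Step 3: Crimp% = 0.032 * 100 = 3.2%

3.2%


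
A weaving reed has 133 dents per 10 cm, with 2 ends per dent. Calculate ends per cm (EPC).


Formula: EPC = (dents per 10 cm * ends per dent) / 10
Step 1: Total ends per 10 cm = 133 * 2 = 266
Step 2: EPC = 266 / 10 = 26.6 ends/cm

26.6 ends/cm


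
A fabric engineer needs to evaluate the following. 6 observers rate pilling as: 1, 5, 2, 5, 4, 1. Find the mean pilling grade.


Formula: Mean = sum / count
Sum = 1 + 5 + 2 + 5 + 4 + 1 = 18
Mean = 18 / 6 = 3.0

3.0


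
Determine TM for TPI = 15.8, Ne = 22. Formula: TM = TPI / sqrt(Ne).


Formula: TM = TPI / sqrt(Ne)
Step 1: sqrt(Ne) = sqrt(22) = 4.6904
Step 2: TM = 15.8 / 4.6904 = 3.37

3.37 TM


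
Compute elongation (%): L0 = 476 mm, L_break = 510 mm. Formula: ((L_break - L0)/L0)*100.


Formula: Elongation (%) = ((L_break - L0) / L0) * 100
Step 1: Extension = 510 - 476 = 34 mm
Step 2: Elongation = (34 / 476) * 100
Step 3: Elongation = 0.071429 * 100 = 7.1429% ≈ 7.1%

7.1%


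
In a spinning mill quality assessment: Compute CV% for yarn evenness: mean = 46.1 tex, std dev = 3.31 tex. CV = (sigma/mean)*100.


Formula: CV% = (standard deviation / mean) * 100
Step 1: Ratio = 3.31 / 46.1 = 0.0718
Step 2: CV% = 0.0718 * 100 = 7.18% ≈ 7.2%

7.2%


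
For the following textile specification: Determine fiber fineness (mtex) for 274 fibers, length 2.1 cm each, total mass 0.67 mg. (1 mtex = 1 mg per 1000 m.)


Formula: fineness (mtex) = mass (mg) / total length (km) = (mass_mg / total_length_m) * 1000
Step 1: Convert fiber length: 2.1 cm = 0.021 m
Step 2: Total fiber length = 274 * 0.021 = 5.754 m
Step 3: Linear density = 0.67 mg / 5.754 m = 0.1164 mg/m
Step 4: fineness = 0.1164 * 1000 = 116.4 mtex

116.4 mtex


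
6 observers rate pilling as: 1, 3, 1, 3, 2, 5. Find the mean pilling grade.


Formula: Mean = sum / count
Sum = 1 + 3 + 1 + 3 + 2 + 5 = 15
Mean = 15 / 6 = 2.5

2.5


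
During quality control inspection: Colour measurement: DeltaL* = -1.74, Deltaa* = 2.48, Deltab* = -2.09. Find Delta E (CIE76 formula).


Formula: Delta E = sqrt(dL*^2 + da*^2 + db*^2)
Step 1: dL*^2 = (-1.74)^2 = 3.0276
Step 2: da*^2 = 2.48^2 = 6.1504
Step 3: db*^2 = (-2.09)^2 = 4.3681
Step 4: Sum = 3.0276 + 6.1504 + 4.3681 = 13.5461
Step 5: Delta E = sqrt(13.5461) = 3.68

3.68 Delta E


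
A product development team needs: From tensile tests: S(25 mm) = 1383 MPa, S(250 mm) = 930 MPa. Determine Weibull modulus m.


Formula: m = ln(L1/L2) / ln(S2/S1)
Step 1: ln(L1/L2) = ln(25/250) = -2.30259
Step 2: S2/S1 = 930/1383 = 0.67245
Step 3: ln(S2/S1) = ln(0.67245) = -0.39683
Step 4: m = -2.30259 / -0.39683 = 5.80

5.80 (Weibull m)


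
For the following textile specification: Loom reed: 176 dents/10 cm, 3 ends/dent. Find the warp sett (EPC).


Formula: EPC = (dents per 10 cm * ends per dent) / 10
Step 1: Total ends per 10 cm = 176 * 3 = 528
Step 2: EPC = 528 / 10 = 52.8 ends/cm

52.8 ends/cm


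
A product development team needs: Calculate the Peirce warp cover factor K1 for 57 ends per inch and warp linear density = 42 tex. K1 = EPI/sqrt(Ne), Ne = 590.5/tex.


Formula: K1 = EPI / sqrt(Ne), with Ne = 590.5 / tex_warp
Step 1: Ne = 590.5 / 42 = 14.06
Step 2: sqrt(Ne) = sqrt(14.06) = 3.7497
Step 3: K1 = 57 / 3.7497 = 15.2

15.2
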